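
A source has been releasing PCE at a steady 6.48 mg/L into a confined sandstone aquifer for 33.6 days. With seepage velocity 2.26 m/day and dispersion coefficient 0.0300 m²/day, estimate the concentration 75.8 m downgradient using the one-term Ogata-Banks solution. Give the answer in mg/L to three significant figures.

For a continuous step input, C/C₀ ≈ ½·erfc((x−vt)/(2√(Dt))).
vt = 2.26 × 33.6 = 75.936 m and 2√(Dt) = 2√(0.0300 × 33.6) = 2.008 m.
Argument (x−vt)/(2√(Dt)) = (75.8 − 75.936)/2.008 = -0.06773; ½·erfc(-0.06773) = 0.5382.
C = 6.48 × 0.5382 = 3.49 mg/L.

3.49 mg/L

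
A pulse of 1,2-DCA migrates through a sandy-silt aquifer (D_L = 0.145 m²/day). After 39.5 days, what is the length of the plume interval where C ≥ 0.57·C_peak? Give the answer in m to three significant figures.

The plume is Gaussian with σ = √(2Dt) = √(2 × 0.145 × 39.5) = 3.385 m.
C/C_peak = exp(−Δx²/(2σ²)) = 0.57 ⇒ Δx = σ·√(−2 ln 0.57) = 3.385 × 1.060 = 3.588 m.
Width = 2Δx = 7.18 m.

7.18 m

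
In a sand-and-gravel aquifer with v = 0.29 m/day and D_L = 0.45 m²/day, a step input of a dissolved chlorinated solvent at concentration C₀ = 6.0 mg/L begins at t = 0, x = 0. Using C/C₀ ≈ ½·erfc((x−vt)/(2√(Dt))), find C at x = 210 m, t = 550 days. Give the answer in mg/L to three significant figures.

0.0697 mg/L

For a continuous step input, C/C₀ ≈ ½·erfc((x−vt)/(2√(Dt))).
vt = 0.29 × 550 = 159.5 m and 2√(Dt) = 2√(0.45 × 550) = 31.46 m.
Argument (x−vt)/(2√(Dt)) = (210 − 159.5)/31.46 = 1.605; ½·erfc(1.605) = 0.01161.
C = 6.0 × 0.01161 = 0.0697 mg/L.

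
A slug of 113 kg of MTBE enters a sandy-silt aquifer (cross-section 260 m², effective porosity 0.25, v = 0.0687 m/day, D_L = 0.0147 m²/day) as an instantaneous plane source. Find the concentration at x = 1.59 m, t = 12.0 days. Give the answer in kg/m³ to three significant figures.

For an instantaneous plane source, C(x,t) = M/(n_e·A·√(4πDt)) · exp(−(x−vt)²/(4Dt)), with n_e·A the pore (flow) area.
Plume center vt = 0.0687 × 12.0 = 0.8244 m, so the well at 1.59 m is 0.7656 m downgradient of the peak.
√(4πDt) = 1.489 m, giving peak height M/(n_e·A·√(4πDt)) = 113/(0.25 × 260 × 1.489) = 1.168 kg/m³.
(x−vt)²/(4Dt) = (0.7656)²/(4 × 0.0147 × 12.0) = 0.8307; exp(−0.8307) = 0.4357.
C = 1.168 × 0.4357 = 0.509 kg/m³.

0.509 kg/m³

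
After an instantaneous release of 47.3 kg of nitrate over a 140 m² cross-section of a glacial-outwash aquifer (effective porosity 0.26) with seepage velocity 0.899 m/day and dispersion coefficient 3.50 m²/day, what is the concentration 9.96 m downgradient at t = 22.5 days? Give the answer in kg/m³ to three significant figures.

0.0296 kg/m³

For an instantaneous plane source, C(x,t) = M/(n_e·A·√(4πDt)) · exp(−(x−vt)²/(4Dt)), with n_e·A the pore (flow) area.
Plume center vt = 0.899 × 22.5 = 20.2275 m, so the well at 9.96 m is 10.2675 m upgradient of the peak.
√(4πDt) = 31.46 m, giving peak height M/(n_e·A·√(4πDt)) = 47.3/(0.26 × 140 × 31.46) = 0.04130 kg/m³.
(x−vt)²/(4Dt) = (-10.2675)²/(4 × 3.50 × 22.5) = 0.3347; exp(−0.3347) = 0.7156.
C = 0.04130 × 0.7156 = 0.0296 kg/m³.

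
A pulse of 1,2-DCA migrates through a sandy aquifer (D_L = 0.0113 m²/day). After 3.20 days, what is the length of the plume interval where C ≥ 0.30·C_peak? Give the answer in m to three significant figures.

0.835 m

The plume is Gaussian with σ = √(2Dt) = √(2 × 0.0113 × 3.20) = 0.2689 m.
C/C_peak = exp(−Δx²/(2σ²)) = 0.30 ⇒ Δx = σ·√(−2 ln 0.30) = 0.2689 × 1.552 = 0.4173 m.
Width = 2Δx = 0.835 m.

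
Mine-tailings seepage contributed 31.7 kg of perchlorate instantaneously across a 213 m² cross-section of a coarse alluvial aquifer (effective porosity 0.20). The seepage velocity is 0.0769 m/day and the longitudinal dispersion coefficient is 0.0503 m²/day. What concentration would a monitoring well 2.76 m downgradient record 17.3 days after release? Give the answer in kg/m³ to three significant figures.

0.125 kg/m³

For an instantaneous plane source, C(x,t) = M/(n_e·A·√(4πDt)) · exp(−(x−vt)²/(4Dt)), with n_e·A the pore (flow) area.
Plume center vt = 0.0769 × 17.3 = 1.33037 m, so the well at 2.76 m is 1.42963 m downgradient of the peak.
√(4πDt) = 3.307 m, giving peak height M/(n_e·A·√(4πDt)) = 31.7/(0.20 × 213 × 3.307) = 0.2250 kg/m³.
(x−vt)²/(4Dt) = (1.42963)²/(4 × 0.0503 × 17.3) = 0.5872; exp(−0.5872) = 0.5559.
C = 0.2250 × 0.5559 = 0.125 kg/m³.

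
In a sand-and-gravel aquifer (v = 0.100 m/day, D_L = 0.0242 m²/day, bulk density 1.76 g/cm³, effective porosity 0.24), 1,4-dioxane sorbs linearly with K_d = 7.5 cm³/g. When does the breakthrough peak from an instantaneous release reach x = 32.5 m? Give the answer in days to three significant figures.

Retardation factor R = 1 + ρ_b·K_d/n = 1 + 1.76 × 7.5/0.24 = 56.00.
Sorption retards both mechanisms: v_R = v/R = 0.001786 m/day, D_R = D/R = 0.0004321 m²/day.
Peak time from v_R²t² + 2D_R t − x² = 0: t = (√(D_R² + v_R²x²) − D_R)/v_R².
√(D_R² + v_R²x²) = √(0.0004321² + 0.001786² × 32.5²) = 0.05805; v_R² = 3.190e-06.
t = (0.05805 − 0.0004321)/3.190e-06 = 18100 days.

18100 days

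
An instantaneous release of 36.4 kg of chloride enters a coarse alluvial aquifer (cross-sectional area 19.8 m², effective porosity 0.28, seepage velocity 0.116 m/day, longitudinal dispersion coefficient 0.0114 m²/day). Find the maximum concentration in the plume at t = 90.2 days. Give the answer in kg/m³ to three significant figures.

The peak of an instantaneous 1D plume sits at x = vt; there the Gaussian factor is 1 and C_max = M/(n_e·A·√(4πDt)), where n_e·A is the pore area the mass is dissolved in.
√(4πDt) = √(4π × 0.0114 × 90.2) = 3.595 m, so C_max = 36.4/(0.28 × 19.8 × 3.595) = 1.83 kg/m³.

1.83 kg/m³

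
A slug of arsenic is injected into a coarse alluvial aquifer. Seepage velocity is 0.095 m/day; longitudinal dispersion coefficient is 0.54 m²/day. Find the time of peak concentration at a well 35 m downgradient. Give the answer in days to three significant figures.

313 days

For the 1D instantaneous-source solution, setting ∂C/∂t = 0 at fixed x gives v²t² + 2Dt − x² = 0, so t = (√(D² + v²x²) − D)/v².
√(D² + v²x²) = √(0.54² + 0.095² × 35²) = 3.369; v² = 0.009025.
t = (3.369 − 0.54)/0.009025 = 313 days (vs. the pure-advection estimate x/v = 368 d).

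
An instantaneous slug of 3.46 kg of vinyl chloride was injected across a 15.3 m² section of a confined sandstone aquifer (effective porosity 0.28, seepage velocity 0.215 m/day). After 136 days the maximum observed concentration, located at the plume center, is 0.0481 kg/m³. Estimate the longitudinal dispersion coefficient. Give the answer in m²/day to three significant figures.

At the plume center C_max = M/(n_e·A·√(4πDt)), so D = M²/(4πt·(n_e·A·C_max)²).
n_e·A·C_max = 0.28 × 15.3 × 0.0481 = 0.2061 kg/m.
D = 3.46²/(4π × 136 × 0.2061²) = 0.165 m²/day.

0.165 m²/day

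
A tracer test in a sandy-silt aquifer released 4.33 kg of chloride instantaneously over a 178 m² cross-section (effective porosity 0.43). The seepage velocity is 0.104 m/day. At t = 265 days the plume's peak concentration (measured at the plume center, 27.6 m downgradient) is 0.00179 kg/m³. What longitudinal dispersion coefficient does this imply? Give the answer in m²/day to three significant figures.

0.300 m²/day

At the plume center C_max = M/(n_e·A·√(4πDt)), so D = M²/(4πt·(n_e·A·C_max)²).
n_e·A·C_max = 0.43 × 178 × 0.00179 = 0.1370 kg/m.
D = 4.33²/(4π × 265 × 0.1370²) = 0.300 m²/day.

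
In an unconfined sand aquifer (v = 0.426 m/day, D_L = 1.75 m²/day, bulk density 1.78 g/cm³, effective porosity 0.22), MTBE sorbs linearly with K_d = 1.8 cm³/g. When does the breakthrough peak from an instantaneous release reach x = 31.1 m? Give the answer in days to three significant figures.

Retardation factor R = 1 + ρ_b·K_d/n = 1 + 1.78 × 1.8/0.22 = 15.56.
Sorption retards both mechanisms: v_R = v/R = 0.02738 m/day, D_R = D/R = 0.1125 m²/day.
Peak time from v_R²t² + 2D_R t − x² = 0: t = (√(D_R² + v_R²x²) − D_R)/v_R².
√(D_R² + v_R²x²) = √(0.1125² + 0.02738² × 31.1²) = 0.8589; v_R² = 0.0007497.
t = (0.8589 − 0.1125)/0.0007497 = 996 days.

996 days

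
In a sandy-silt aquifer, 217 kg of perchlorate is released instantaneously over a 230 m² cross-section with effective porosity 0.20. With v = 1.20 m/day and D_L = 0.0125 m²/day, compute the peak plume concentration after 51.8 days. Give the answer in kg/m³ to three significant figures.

The peak of an instantaneous 1D plume sits at x = vt; there the Gaussian factor is 1 and C_max = M/(n_e·A·√(4πDt)), where n_e·A is the pore area the mass is dissolved in.
√(4πDt) = √(4π × 0.0125 × 51.8) = 2.852 m, so C_max = 217/(0.20 × 230 × 2.852) = 1.65 kg/m³.

1.65 kg/m³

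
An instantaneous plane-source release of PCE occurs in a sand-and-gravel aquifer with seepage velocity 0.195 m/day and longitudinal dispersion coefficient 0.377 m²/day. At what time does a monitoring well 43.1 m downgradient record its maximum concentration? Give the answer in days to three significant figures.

211 days

For the 1D instantaneous-source solution, setting ∂C/∂t = 0 at fixed x gives v²t² + 2Dt − x² = 0, so t = (√(D² + v²x²) − D)/v².
√(D² + v²x²) = √(0.377² + 0.195² × 43.1²) = 8.413; v² = 0.038025.
t = (8.413 − 0.377)/0.038025 = 211 days (vs. the pure-advection estimate x/v = 221 d).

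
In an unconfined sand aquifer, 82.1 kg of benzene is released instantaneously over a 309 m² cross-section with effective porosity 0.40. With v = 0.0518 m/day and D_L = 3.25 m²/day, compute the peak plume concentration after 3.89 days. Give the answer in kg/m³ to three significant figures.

0.0527 kg/m³

The peak of an instantaneous 1D plume sits at x = vt; there the Gaussian factor is 1 and C_max = M/(n_e·A·√(4πDt)), where n_e·A is the pore area the mass is dissolved in.
√(4πDt) = √(4π × 3.25 × 3.89) = 12.60 m, so C_max = 82.1/(0.40 × 309 × 12.60) = 0.0527 kg/m³.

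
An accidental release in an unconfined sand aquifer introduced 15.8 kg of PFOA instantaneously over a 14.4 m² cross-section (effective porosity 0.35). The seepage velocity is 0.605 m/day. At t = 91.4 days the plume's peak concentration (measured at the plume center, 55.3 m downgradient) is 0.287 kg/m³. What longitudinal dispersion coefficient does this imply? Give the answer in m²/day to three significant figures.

0.104 m²/day

At the plume center C_max = M/(n_e·A·√(4πDt)), so D = M²/(4πt·(n_e·A·C_max)²).
n_e·A·C_max = 0.35 × 14.4 × 0.287 = 1.446 kg/m.
D = 15.8²/(4π × 91.4 × 1.446²) = 0.104 m²/day.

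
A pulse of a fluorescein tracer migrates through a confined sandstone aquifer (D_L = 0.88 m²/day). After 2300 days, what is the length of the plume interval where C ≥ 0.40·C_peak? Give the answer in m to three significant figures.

172 m

The plume is Gaussian with σ = √(2Dt) = √(2 × 0.88 × 2300) = 63.62 m.
C/C_peak = exp(−Δx²/(2σ²)) = 0.40 ⇒ Δx = σ·√(−2 ln 0.40) = 63.62 × 1.354 = 86.14 m.
Width = 2Δx = 172 m.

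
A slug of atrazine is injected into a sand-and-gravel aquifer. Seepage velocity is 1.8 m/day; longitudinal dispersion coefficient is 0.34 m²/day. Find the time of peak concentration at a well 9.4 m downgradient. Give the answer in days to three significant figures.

For the 1D instantaneous-source solution, setting ∂C/∂t = 0 at fixed x gives v²t² + 2Dt − x² = 0, so t = (√(D² + v²x²) − D)/v².
√(D² + v²x²) = √(0.34² + 1.8² × 9.4²) = 16.92; v² = 3.24.
t = (16.92 − 0.34)/3.24 = 5.12 days (vs. the pure-advection estimate x/v = 5.22 d).

5.12 days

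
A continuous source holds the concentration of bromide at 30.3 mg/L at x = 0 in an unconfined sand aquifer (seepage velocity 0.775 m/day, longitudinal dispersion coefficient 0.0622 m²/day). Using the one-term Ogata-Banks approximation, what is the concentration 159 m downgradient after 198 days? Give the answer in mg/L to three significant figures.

3.99 mg/L

For a continuous step input, C/C₀ ≈ ½·erfc((x−vt)/(2√(Dt))).
vt = 0.775 × 198 = 153.45 m and 2√(Dt) = 2√(0.0622 × 198) = 7.019 m.
Argument (x−vt)/(2√(Dt)) = (159 − 153.45)/7.019 = 0.7907; ½·erfc(0.7907) = 0.1317.
C = 30.3 × 0.1317 = 3.99 mg/L.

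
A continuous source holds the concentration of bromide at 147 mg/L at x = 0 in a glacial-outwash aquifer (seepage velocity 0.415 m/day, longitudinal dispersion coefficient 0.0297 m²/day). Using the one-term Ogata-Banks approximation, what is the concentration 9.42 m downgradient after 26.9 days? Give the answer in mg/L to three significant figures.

For a continuous step input, C/C₀ ≈ ½·erfc((x−vt)/(2√(Dt))).
vt = 0.415 × 26.9 = 11.1635 m and 2√(Dt) = 2√(0.0297 × 26.9) = 1.788 m.
Argument (x−vt)/(2√(Dt)) = (9.42 − 11.1635)/1.788 = -0.9751; ½·erfc(-0.9751) = 0.9161.
C = 147 × 0.9161 = 135 mg/L.

135 mg/L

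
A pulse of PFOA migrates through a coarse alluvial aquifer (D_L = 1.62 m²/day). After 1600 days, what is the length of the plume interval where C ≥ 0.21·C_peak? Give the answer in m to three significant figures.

The plume is Gaussian with σ = √(2Dt) = √(2 × 1.62 × 1600) = 72.00 m.
C/C_peak = exp(−Δx²/(2σ²)) = 0.21 ⇒ Δx = σ·√(−2 ln 0.21) = 72.00 × 1.767 = 127.2 m.
Width = 2Δx = 254 m.

254 m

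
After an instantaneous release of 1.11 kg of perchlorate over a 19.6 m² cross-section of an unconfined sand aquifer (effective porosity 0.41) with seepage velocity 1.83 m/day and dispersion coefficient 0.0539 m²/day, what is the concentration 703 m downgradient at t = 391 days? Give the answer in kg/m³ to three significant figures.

0.00132 kg/m³

For an instantaneous plane source, C(x,t) = M/(n_e·A·√(4πDt)) · exp(−(x−vt)²/(4Dt)), with n_e·A the pore (flow) area.
Plume center vt = 1.83 × 391 = 715.53 m, so the well at 703 m is 12.53 m upgradient of the peak.
√(4πDt) = 16.27 m, giving peak height M/(n_e·A·√(4πDt)) = 1.11/(0.41 × 19.6 × 16.27) = 0.008490 kg/m³.
(x−vt)²/(4Dt) = (-12.53)²/(4 × 0.0539 × 391) = 1.862; exp(−1.862) = 0.1554.
C = 0.008490 × 0.1554 = 0.00132 kg/m³.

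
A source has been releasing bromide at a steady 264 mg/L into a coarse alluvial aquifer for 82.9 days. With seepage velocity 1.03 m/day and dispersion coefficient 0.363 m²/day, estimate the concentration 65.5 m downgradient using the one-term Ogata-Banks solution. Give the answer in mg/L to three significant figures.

For a continuous step input, C/C₀ ≈ ½·erfc((x−vt)/(2√(Dt))).
vt = 1.03 × 82.9 = 85.387 m and 2√(Dt) = 2√(0.363 × 82.9) = 10.97 m.
Argument (x−vt)/(2√(Dt)) = (65.5 − 85.387)/10.97 = -1.813; ½·erfc(-1.813) = 0.9948.
C = 264 × 0.9948 = 263 mg/L.

263 mg/L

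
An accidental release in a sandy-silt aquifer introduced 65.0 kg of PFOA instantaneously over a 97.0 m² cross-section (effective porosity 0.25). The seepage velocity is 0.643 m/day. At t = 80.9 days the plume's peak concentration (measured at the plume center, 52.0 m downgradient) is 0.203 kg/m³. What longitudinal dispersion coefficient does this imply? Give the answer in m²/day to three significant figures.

At the plume center C_max = M/(n_e·A·√(4πDt)), so D = M²/(4πt·(n_e·A·C_max)²).
n_e·A·C_max = 0.25 × 97.0 × 0.203 = 4.923 kg/m.
D = 65.0²/(4π × 80.9 × 4.923²) = 0.171 m²/day.

0.171 m²/day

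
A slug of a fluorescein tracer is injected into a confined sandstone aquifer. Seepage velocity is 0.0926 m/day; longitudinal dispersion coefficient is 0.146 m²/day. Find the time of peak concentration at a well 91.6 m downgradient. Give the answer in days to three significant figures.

For the 1D instantaneous-source solution, setting ∂C/∂t = 0 at fixed x gives v²t² + 2Dt − x² = 0, so t = (√(D² + v²x²) − D)/v².
√(D² + v²x²) = √(0.146² + 0.0926² × 91.6²) = 8.483; v² = 0.00857476.
t = (8.483 − 0.146)/0.00857476 = 972 days (vs. the pure-advection estimate x/v = 989 d).

972 days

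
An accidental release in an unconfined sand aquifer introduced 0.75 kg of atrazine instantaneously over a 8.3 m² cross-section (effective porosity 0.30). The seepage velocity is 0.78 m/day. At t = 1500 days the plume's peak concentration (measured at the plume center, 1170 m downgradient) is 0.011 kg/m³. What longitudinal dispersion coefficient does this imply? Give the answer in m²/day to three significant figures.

0.0398 m²/day

At the plume center C_max = M/(n_e·A·√(4πDt)), so D = M²/(4πt·(n_e·A·C_max)²).
n_e·A·C_max = 0.30 × 8.3 × 0.011 = 0.02739 kg/m.
D = 0.75²/(4π × 1500 × 0.02739²) = 0.0398 m²/day.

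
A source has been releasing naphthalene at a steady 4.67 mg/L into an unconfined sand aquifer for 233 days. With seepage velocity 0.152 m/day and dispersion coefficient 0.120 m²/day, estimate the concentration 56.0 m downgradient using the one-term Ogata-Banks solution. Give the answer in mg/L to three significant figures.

For a continuous step input, C/C₀ ≈ ½·erfc((x−vt)/(2√(Dt))).
vt = 0.152 × 233 = 35.416 m and 2√(Dt) = 2√(0.120 × 233) = 10.58 m.
Argument (x−vt)/(2√(Dt)) = (56.0 − 35.416)/10.58 = 1.946; ½·erfc(1.946) = 0.002961.
C = 4.67 × 0.002961 = 0.0138 mg/L.

0.0138 mg/L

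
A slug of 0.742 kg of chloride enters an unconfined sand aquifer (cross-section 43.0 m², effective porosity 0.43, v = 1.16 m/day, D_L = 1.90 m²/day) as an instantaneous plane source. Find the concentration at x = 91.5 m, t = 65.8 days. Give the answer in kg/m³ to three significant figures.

For an instantaneous plane source, C(x,t) = M/(n_e·A·√(4πDt)) · exp(−(x−vt)²/(4Dt)), with n_e·A the pore (flow) area.
Plume center vt = 1.16 × 65.8 = 76.328 m, so the well at 91.5 m is 15.172 m downgradient of the peak.
√(4πDt) = 39.64 m, giving peak height M/(n_e·A·√(4πDt)) = 0.742/(0.43 × 43.0 × 39.64) = 0.001012 kg/m³.
(x−vt)²/(4Dt) = (15.172)²/(4 × 1.90 × 65.8) = 0.4603; exp(−0.4603) = 0.6311.
C = 0.001012 × 0.6311 = 0.000639 kg/m³.

0.000639 kg/m³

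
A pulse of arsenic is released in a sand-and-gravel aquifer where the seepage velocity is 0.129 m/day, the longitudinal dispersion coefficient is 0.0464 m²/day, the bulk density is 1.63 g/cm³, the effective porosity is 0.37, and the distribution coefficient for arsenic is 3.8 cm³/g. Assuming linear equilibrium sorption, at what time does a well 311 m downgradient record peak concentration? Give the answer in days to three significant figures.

42700 days

Retardation factor R = 1 + ρ_b·K_d/n = 1 + 1.63 × 3.8/0.37 = 17.74.
Sorption retards both mechanisms: v_R = v/R = 0.007272 m/day, D_R = D/R = 0.002616 m²/day.
Peak time from v_R²t² + 2D_R t − x² = 0: t = (√(D_R² + v_R²x²) − D_R)/v_R².
√(D_R² + v_R²x²) = √(0.002616² + 0.007272² × 311²) = 2.262; v_R² = 5.288e-05.
t = (2.262 − 0.002616)/5.288e-05 = 42700 days.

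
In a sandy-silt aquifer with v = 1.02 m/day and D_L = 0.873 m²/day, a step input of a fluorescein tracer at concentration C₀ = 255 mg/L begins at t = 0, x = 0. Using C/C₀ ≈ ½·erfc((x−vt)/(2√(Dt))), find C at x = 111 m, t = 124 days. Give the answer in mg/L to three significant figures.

For a continuous step input, C/C₀ ≈ ½·erfc((x−vt)/(2√(Dt))).
vt = 1.02 × 124 = 126.48 m and 2√(Dt) = 2√(0.873 × 124) = 20.81 m.
Argument (x−vt)/(2√(Dt)) = (111 − 126.48)/20.81 = -0.7439; ½·erfc(-0.7439) = 0.8536.
C = 255 × 0.8536 = 218 mg/L.

218 mg/L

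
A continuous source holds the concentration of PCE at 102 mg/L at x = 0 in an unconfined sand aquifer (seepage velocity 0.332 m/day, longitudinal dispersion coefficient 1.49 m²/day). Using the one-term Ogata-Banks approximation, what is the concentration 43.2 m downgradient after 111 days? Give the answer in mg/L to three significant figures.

For a continuous step input, C/C₀ ≈ ½·erfc((x−vt)/(2√(Dt))).
vt = 0.332 × 111 = 36.852 m and 2√(Dt) = 2√(1.49 × 111) = 25.72 m.
Argument (x−vt)/(2√(Dt)) = (43.2 − 36.852)/25.72 = 0.2468; ½·erfc(0.2468) = 0.3635.
C = 102 × 0.3635 = 37.1 mg/L.

37.1 mg/L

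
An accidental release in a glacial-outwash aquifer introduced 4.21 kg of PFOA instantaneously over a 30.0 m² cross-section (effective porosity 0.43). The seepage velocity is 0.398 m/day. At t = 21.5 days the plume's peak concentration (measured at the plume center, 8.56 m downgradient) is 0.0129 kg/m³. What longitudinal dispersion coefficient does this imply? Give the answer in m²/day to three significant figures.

2.37 m²/day

At the plume center C_max = M/(n_e·A·√(4πDt)), so D = M²/(4πt·(n_e·A·C_max)²).
n_e·A·C_max = 0.43 × 30.0 × 0.0129 = 0.1664 kg/m.
D = 4.21²/(4π × 21.5 × 0.1664²) = 2.37 m²/day.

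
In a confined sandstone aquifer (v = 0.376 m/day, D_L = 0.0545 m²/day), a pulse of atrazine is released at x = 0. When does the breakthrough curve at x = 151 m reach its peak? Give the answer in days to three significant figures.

401 days

For the 1D instantaneous-source solution, setting ∂C/∂t = 0 at fixed x gives v²t² + 2Dt − x² = 0, so t = (√(D² + v²x²) − D)/v².
√(D² + v²x²) = √(0.0545² + 0.376² × 151²) = 56.78; v² = 0.141376.
t = (56.78 − 0.0545)/0.141376 = 401 days (vs. the pure-advection estimate x/v = 402 d).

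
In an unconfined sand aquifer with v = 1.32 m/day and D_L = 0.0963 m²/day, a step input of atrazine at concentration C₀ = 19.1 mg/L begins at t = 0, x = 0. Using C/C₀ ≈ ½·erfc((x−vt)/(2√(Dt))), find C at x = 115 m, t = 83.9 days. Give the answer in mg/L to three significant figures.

2.77 mg/L

For a continuous step input, C/C₀ ≈ ½·erfc((x−vt)/(2√(Dt))).
vt = 1.32 × 83.9 = 110.748 m and 2√(Dt) = 2√(0.0963 × 83.9) = 5.685 m.
Argument (x−vt)/(2√(Dt)) = (115 − 110.748)/5.685 = 0.7479; ½·erfc(0.7479) = 0.1451.
C = 19.1 × 0.1451 = 2.77 mg/L.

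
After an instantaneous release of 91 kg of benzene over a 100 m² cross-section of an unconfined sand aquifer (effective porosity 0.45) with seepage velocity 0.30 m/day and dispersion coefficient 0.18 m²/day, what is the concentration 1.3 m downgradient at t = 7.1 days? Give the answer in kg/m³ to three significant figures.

For an instantaneous plane source, C(x,t) = M/(n_e·A·√(4πDt)) · exp(−(x−vt)²/(4Dt)), with n_e·A the pore (flow) area.
Plume center vt = 0.30 × 7.1 = 2.13 m, so the well at 1.3 m is 0.83 m upgradient of the peak.
√(4πDt) = 4.007 m, giving peak height M/(n_e·A·√(4πDt)) = 91/(0.45 × 100 × 4.007) = 0.5047 kg/m³.
(x−vt)²/(4Dt) = (-0.83)²/(4 × 0.18 × 7.1) = 0.1348; exp(−0.1348) = 0.8739.
C = 0.5047 × 0.8739 = 0.441 kg/m³.

0.441 kg/m³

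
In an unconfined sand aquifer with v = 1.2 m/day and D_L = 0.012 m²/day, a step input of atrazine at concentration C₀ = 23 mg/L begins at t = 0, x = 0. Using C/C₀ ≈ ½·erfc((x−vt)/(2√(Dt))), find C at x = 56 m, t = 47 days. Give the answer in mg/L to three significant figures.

14.9 mg/L

For a continuous step input, C/C₀ ≈ ½·erfc((x−vt)/(2√(Dt))).
vt = 1.2 × 47 = 56.4 m and 2√(Dt) = 2√(0.012 × 47) = 1.502 m.
Argument (x−vt)/(2√(Dt)) = (56 − 56.4)/1.502 = -0.2663; ½·erfc(-0.2663) = 0.6468.
C = 23 × 0.6468 = 14.9 mg/L.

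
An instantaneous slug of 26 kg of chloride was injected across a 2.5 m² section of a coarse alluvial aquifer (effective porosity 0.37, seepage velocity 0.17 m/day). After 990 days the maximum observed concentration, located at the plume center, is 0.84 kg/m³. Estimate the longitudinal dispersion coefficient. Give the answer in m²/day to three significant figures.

At the plume center C_max = M/(n_e·A·√(4πDt)), so D = M²/(4πt·(n_e·A·C_max)²).
n_e·A·C_max = 0.37 × 2.5 × 0.84 = 0.7770 kg/m.
D = 26²/(4π × 990 × 0.7770²) = 0.0900 m²/day.

0.0900 m²/day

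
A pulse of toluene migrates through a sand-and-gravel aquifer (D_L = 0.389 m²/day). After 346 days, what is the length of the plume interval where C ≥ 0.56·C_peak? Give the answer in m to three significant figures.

The plume is Gaussian with σ = √(2Dt) = √(2 × 0.389 × 346) = 16.41 m.
C/C_peak = exp(−Δx²/(2σ²)) = 0.56 ⇒ Δx = σ·√(−2 ln 0.56) = 16.41 × 1.077 = 17.67 m.
Width = 2Δx = 35.3 m.

35.3 m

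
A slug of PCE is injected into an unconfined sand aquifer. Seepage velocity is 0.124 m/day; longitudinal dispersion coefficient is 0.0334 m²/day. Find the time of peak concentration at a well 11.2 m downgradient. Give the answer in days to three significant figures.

88.2 days

For the 1D instantaneous-source solution, setting ∂C/∂t = 0 at fixed x gives v²t² + 2Dt − x² = 0, so t = (√(D² + v²x²) − D)/v².
√(D² + v²x²) = √(0.0334² + 0.124² × 11.2²) = 1.389; v² = 0.015376.
t = (1.389 − 0.0334)/0.015376 = 88.2 days (vs. the pure-advection estimate x/v = 90.3 d).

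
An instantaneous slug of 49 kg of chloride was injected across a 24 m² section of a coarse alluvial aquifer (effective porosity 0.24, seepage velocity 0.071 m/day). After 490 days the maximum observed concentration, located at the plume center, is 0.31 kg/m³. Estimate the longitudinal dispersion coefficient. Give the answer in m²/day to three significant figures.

At the plume center C_max = M/(n_e·A·√(4πDt)), so D = M²/(4πt·(n_e·A·C_max)²).
n_e·A·C_max = 0.24 × 24 × 0.31 = 1.786 kg/m.
D = 49²/(4π × 490 × 1.786²) = 0.122 m²/day.

0.122 m²/day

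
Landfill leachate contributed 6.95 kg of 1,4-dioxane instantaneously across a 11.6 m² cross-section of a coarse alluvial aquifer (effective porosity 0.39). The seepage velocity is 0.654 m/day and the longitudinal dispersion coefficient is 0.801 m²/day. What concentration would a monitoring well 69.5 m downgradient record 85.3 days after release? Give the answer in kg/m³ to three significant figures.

0.0263 kg/m³

For an instantaneous plane source, C(x,t) = M/(n_e·A·√(4πDt)) · exp(−(x−vt)²/(4Dt)), with n_e·A the pore (flow) area.
Plume center vt = 0.654 × 85.3 = 55.7862 m, so the well at 69.5 m is 13.7138 m downgradient of the peak.
√(4πDt) = 29.30 m, giving peak height M/(n_e·A·√(4πDt)) = 6.95/(0.39 × 11.6 × 29.30) = 0.05243 kg/m³.
(x−vt)²/(4Dt) = (13.7138)²/(4 × 0.801 × 85.3) = 0.6881; exp(−0.6881) = 0.5025.
C = 0.05243 × 0.5025 = 0.0263 kg/m³.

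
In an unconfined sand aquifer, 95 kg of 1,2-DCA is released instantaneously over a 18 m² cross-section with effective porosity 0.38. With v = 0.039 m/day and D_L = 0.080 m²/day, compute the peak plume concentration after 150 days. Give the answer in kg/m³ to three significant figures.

The peak of an instantaneous 1D plume sits at x = vt; there the Gaussian factor is 1 and C_max = M/(n_e·A·√(4πDt)), where n_e·A is the pore area the mass is dissolved in.
√(4πDt) = √(4π × 0.080 × 150) = 12.28 m, so C_max = 95/(0.38 × 18 × 12.28) = 1.13 kg/m³.

1.13 kg/m³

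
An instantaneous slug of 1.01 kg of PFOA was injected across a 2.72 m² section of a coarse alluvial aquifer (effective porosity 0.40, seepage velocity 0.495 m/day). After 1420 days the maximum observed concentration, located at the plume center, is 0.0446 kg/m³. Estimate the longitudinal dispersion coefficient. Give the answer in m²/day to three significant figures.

At the plume center C_max = M/(n_e·A·√(4πDt)), so D = M²/(4πt·(n_e·A·C_max)²).
n_e·A·C_max = 0.40 × 2.72 × 0.0446 = 0.04852 kg/m.
D = 1.01²/(4π × 1420 × 0.04852²) = 0.0243 m²/day.

0.0243 m²/day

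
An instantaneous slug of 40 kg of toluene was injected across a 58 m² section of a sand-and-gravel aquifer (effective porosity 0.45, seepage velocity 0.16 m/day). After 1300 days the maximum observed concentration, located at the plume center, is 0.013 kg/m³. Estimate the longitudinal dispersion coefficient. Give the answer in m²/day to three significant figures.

0.851 m²/day

At the plume center C_max = M/(n_e·A·√(4πDt)), so D = M²/(4πt·(n_e·A·C_max)²).
n_e·A·C_max = 0.45 × 58 × 0.013 = 0.3393 kg/m.
D = 40²/(4π × 1300 × 0.3393²) = 0.851 m²/day.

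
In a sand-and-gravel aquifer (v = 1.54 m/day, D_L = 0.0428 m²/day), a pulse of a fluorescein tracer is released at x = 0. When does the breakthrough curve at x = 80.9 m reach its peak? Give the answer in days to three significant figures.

For the 1D instantaneous-source solution, setting ∂C/∂t = 0 at fixed x gives v²t² + 2Dt − x² = 0, so t = (√(D² + v²x²) − D)/v².
√(D² + v²x²) = √(0.0428² + 1.54² × 80.9²) = 124.6; v² = 2.3716.
t = (124.6 − 0.0428)/2.3716 = 52.5 days (vs. the pure-advection estimate x/v = 52.5 d).

52.5 days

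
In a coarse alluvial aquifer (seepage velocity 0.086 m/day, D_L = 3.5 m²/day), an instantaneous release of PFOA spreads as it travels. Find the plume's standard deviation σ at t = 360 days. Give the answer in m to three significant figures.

Dispersive spreading gives a Gaussian with σ² = 2Dt; advection only shifts the center.
σ = √(2 × 3.5 × 360) = 50.2 m.

50.2 m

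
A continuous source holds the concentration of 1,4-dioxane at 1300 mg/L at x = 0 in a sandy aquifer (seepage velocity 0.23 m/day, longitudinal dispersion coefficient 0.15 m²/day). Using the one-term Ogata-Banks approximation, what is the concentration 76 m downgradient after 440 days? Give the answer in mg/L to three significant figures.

For a continuous step input, C/C₀ ≈ ½·erfc((x−vt)/(2√(Dt))).
vt = 0.23 × 440 = 101.2 m and 2√(Dt) = 2√(0.15 × 440) = 16.25 m.
Argument (x−vt)/(2√(Dt)) = (76 − 101.2)/16.25 = -1.551; ½·erfc(-1.551) = 0.9859.
C = 1300 × 0.9859 = 1280 mg/L.

1280 mg/L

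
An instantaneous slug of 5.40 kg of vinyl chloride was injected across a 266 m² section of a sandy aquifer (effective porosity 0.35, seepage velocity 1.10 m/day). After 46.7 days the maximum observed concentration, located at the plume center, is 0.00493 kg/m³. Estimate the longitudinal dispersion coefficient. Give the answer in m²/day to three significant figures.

At the plume center C_max = M/(n_e·A·√(4πDt)), so D = M²/(4πt·(n_e·A·C_max)²).
n_e·A·C_max = 0.35 × 266 × 0.00493 = 0.4590 kg/m.
D = 5.40²/(4π × 46.7 × 0.4590²) = 0.236 m²/day.

0.236 m²/day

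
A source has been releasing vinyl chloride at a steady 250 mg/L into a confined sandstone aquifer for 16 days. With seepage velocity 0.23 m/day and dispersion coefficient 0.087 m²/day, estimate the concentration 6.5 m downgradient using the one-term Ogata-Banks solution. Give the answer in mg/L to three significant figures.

For a continuous step input, C/C₀ ≈ ½·erfc((x−vt)/(2√(Dt))).
vt = 0.23 × 16 = 3.68 m and 2√(Dt) = 2√(0.087 × 16) = 2.360 m.
Argument (x−vt)/(2√(Dt)) = (6.5 − 3.68)/2.360 = 1.195; ½·erfc(1.195) = 0.04552.
C = 250 × 0.04552 = 11.4 mg/L.

11.4 mg/L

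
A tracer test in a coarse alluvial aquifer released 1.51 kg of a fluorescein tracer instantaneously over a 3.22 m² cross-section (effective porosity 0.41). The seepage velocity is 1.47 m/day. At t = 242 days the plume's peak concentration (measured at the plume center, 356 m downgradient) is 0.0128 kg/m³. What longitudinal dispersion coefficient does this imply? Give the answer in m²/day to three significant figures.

2.63 m²/day

At the plume center C_max = M/(n_e·A·√(4πDt)), so D = M²/(4πt·(n_e·A·C_max)²).
n_e·A·C_max = 0.41 × 3.22 × 0.0128 = 0.01690 kg/m.
D = 1.51²/(4π × 242 × 0.01690²) = 2.63 m²/day.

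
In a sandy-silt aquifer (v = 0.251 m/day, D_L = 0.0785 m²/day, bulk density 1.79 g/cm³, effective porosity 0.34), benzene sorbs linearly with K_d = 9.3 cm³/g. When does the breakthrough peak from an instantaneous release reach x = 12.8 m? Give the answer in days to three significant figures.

2490 days

Retardation factor R = 1 + ρ_b·K_d/n = 1 + 1.79 × 9.3/0.34 = 49.96.
Sorption retards both mechanisms: v_R = v/R = 0.005024 m/day, D_R = D/R = 0.001571 m²/day.
Peak time from v_R²t² + 2D_R t − x² = 0: t = (√(D_R² + v_R²x²) − D_R)/v_R².
√(D_R² + v_R²x²) = √(0.001571² + 0.005024² × 12.8²) = 0.06433; v_R² = 2.524e-05.
t = (0.06433 − 0.001571)/2.524e-05 = 2490 days.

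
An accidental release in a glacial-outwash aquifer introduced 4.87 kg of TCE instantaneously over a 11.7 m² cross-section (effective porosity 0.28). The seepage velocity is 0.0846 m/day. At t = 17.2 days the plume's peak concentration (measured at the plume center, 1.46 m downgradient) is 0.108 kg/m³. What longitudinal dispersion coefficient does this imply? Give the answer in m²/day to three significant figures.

At the plume center C_max = M/(n_e·A·√(4πDt)), so D = M²/(4πt·(n_e·A·C_max)²).
n_e·A·C_max = 0.28 × 11.7 × 0.108 = 0.3538 kg/m.
D = 4.87²/(4π × 17.2 × 0.3538²) = 0.877 m²/day.

0.877 m²/day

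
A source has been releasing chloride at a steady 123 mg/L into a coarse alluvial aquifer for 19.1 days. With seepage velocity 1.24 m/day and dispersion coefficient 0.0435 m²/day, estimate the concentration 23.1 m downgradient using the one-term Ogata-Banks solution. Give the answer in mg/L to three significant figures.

83.0 mg/L

For a continuous step input, C/C₀ ≈ ½·erfc((x−vt)/(2√(Dt))).
vt = 1.24 × 19.1 = 23.684 m and 2√(Dt) = 2√(0.0435 × 19.1) = 1.823 m.
Argument (x−vt)/(2√(Dt)) = (23.1 − 23.684)/1.823 = -0.3204; ½·erfc(-0.3204) = 0.6748.
C = 123 × 0.6748 = 83.0 mg/L.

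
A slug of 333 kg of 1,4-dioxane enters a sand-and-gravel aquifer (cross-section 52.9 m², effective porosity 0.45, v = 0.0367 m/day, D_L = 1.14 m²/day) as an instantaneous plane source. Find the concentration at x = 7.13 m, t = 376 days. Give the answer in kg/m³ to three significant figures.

0.186 kg/m³

For an instantaneous plane source, C(x,t) = M/(n_e·A·√(4πDt)) · exp(−(x−vt)²/(4Dt)), with n_e·A the pore (flow) area.
Plume center vt = 0.0367 × 376 = 13.7992 m, so the well at 7.13 m is 6.6692 m upgradient of the peak.
√(4πDt) = 73.39 m, giving peak height M/(n_e·A·√(4πDt)) = 333/(0.45 × 52.9 × 73.39) = 0.1906 kg/m³.
(x−vt)²/(4Dt) = (-6.6692)²/(4 × 1.14 × 376) = 0.02594; exp(−0.02594) = 0.9744.
C = 0.1906 × 0.9744 = 0.186 kg/m³.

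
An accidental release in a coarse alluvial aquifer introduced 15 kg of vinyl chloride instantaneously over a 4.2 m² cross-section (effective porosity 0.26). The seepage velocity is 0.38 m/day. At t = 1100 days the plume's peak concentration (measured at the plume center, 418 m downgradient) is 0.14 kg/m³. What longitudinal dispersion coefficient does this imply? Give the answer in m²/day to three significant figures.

0.696 m²/day

At the plume center C_max = M/(n_e·A·√(4πDt)), so D = M²/(4πt·(n_e·A·C_max)²).
n_e·A·C_max = 0.26 × 4.2 × 0.14 = 0.1529 kg/m.
D = 15²/(4π × 1100 × 0.1529²) = 0.696 m²/day.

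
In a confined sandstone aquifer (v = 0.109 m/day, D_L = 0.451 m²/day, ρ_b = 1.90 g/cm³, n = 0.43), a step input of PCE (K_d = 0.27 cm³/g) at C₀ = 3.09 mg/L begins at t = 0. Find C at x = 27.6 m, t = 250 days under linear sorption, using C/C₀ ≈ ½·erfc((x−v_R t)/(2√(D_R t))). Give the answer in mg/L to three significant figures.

0.208 mg/L

Retardation factor R = 1 + ρ_b·K_d/n = 1 + 1.90 × 0.27/0.43 = 2.193.
Sorption retards both mechanisms: v_R = v/R = 0.04970 m/day, D_R = D/R = 0.2057 m²/day.
v_R·t = 0.04970 × 250 = 12.425 m; 2√(D_R t) = 14.34 m; argument = (27.6 − 12.425)/14.34 = 1.058.
C = C₀ × ½·erfc(1.058) = 3.09 × 0.06730 = 0.208 mg/L.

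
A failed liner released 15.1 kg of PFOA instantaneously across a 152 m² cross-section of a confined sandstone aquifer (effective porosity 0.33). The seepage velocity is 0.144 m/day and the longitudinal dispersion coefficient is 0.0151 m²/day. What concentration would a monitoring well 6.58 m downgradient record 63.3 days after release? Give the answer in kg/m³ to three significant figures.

0.0162 kg/m³

For an instantaneous plane source, C(x,t) = M/(n_e·A·√(4πDt)) · exp(−(x−vt)²/(4Dt)), with n_e·A the pore (flow) area.
Plume center vt = 0.144 × 63.3 = 9.1152 m, so the well at 6.58 m is 2.5352 m upgradient of the peak.
√(4πDt) = 3.466 m, giving peak height M/(n_e·A·√(4πDt)) = 15.1/(0.33 × 152 × 3.466) = 0.08685 kg/m³.
(x−vt)²/(4Dt) = (-2.5352)²/(4 × 0.0151 × 63.3) = 1.681; exp(−1.681) = 0.1862.
C = 0.08685 × 0.1862 = 0.0162 kg/m³.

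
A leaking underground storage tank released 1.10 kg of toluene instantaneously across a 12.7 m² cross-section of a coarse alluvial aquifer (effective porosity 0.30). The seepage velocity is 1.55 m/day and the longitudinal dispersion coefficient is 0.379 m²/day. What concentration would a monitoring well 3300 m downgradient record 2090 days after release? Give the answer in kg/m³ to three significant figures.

For an instantaneous plane source, C(x,t) = M/(n_e·A·√(4πDt)) · exp(−(x−vt)²/(4Dt)), with n_e·A the pore (flow) area.
Plume center vt = 1.55 × 2090 = 3239.5 m, so the well at 3300 m is 60.5 m downgradient of the peak.
√(4πDt) = 99.77 m, giving peak height M/(n_e·A·√(4πDt)) = 1.10/(0.30 × 12.7 × 99.77) = 0.002894 kg/m³.
(x−vt)²/(4Dt) = (60.5)²/(4 × 0.379 × 2090) = 1.155; exp(−1.155) = 0.3151.
C = 0.002894 × 0.3151 = 0.000912 kg/m³.

0.000912 kg/m³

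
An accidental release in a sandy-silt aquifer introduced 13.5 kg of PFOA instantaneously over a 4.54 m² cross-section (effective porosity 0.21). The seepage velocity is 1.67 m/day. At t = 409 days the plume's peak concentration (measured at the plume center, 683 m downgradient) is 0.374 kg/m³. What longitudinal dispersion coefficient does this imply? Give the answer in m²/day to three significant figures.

At the plume center C_max = M/(n_e·A·√(4πDt)), so D = M²/(4πt·(n_e·A·C_max)²).
n_e·A·C_max = 0.21 × 4.54 × 0.374 = 0.3566 kg/m.
D = 13.5²/(4π × 409 × 0.3566²) = 0.279 m²/day.

0.279 m²/day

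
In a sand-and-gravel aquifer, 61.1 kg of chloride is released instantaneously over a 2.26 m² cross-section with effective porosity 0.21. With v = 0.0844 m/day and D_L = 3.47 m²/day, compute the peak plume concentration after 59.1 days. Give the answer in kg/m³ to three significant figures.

The peak of an instantaneous 1D plume sits at x = vt; there the Gaussian factor is 1 and C_max = M/(n_e·A·√(4πDt)), where n_e·A is the pore area the mass is dissolved in.
√(4πDt) = √(4π × 3.47 × 59.1) = 50.76 m, so C_max = 61.1/(0.21 × 2.26 × 50.76) = 2.54 kg/m³.

2.54 kg/m³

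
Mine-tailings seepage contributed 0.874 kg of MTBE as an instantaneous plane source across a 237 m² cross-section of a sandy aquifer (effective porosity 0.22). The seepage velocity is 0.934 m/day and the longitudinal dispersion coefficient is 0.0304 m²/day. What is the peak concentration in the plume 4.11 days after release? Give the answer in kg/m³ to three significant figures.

The peak of an instantaneous 1D plume sits at x = vt; there the Gaussian factor is 1 and C_max = M/(n_e·A·√(4πDt)), where n_e·A is the pore area the mass is dissolved in.
√(4πDt) = √(4π × 0.0304 × 4.11) = 1.253 m, so C_max = 0.874/(0.22 × 237 × 1.253) = 0.0134 kg/m³.

0.0134 kg/m³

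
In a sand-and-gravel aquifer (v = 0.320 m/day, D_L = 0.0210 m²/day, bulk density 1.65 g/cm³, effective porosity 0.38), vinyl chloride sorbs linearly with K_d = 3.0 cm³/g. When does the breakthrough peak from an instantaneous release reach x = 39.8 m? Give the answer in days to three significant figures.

1740 days

Retardation factor R = 1 + ρ_b·K_d/n = 1 + 1.65 × 3.0/0.38 = 14.03.
Sorption retards both mechanisms: v_R = v/R = 0.02281 m/day, D_R = D/R = 0.001497 m²/day.
Peak time from v_R²t² + 2D_R t − x² = 0: t = (√(D_R² + v_R²x²) − D_R)/v_R².
√(D_R² + v_R²x²) = √(0.001497² + 0.02281² × 39.8²) = 0.9078; v_R² = 0.0005203.
t = (0.9078 − 0.001497)/0.0005203 = 1740 days.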